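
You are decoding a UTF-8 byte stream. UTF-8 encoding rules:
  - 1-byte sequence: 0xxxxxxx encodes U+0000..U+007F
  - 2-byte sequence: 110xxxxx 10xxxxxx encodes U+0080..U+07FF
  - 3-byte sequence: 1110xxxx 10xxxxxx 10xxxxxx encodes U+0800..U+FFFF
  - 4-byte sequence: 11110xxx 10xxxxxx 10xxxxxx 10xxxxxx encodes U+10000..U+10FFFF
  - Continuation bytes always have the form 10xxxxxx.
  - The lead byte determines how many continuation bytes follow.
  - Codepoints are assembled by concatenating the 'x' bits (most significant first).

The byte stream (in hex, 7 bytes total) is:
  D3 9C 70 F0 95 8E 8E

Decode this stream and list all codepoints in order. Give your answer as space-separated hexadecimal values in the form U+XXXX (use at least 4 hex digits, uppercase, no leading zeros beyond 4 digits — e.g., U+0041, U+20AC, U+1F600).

Byte[0]=D3: 2-byte lead, need 1 cont bytes. acc=0x13
Byte[1]=9C: continuation. acc=(acc<<6)|0x1C=0x4DC
Completed: cp=U+04DC (starts at byte 0)
Byte[2]=70: 1-byte ASCII. cp=U+0070
Byte[3]=F0: 4-byte lead, need 3 cont bytes. acc=0x0
Byte[4]=95: continuation. acc=(acc<<6)|0x15=0x15
Byte[5]=8E: continuation. acc=(acc<<6)|0x0E=0x54E
Byte[6]=8E: continuation. acc=(acc<<6)|0x0E=0x1538E
Completed: cp=U+1538E (starts at byte 3)

Answer: U+04DC U+0070 U+1538E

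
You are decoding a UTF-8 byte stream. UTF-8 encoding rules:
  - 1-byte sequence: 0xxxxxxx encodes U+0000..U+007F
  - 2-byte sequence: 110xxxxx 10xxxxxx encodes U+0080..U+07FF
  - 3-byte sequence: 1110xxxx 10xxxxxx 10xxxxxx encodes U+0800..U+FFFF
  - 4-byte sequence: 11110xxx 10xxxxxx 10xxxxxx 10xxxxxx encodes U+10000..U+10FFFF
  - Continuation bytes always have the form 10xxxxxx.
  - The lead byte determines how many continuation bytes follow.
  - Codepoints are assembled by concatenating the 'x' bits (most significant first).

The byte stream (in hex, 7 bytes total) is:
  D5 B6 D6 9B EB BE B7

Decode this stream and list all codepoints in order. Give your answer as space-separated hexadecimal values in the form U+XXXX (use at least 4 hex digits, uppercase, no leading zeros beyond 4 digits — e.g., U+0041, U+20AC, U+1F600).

Byte[0]=D5: 2-byte lead, need 1 cont bytes. acc=0x15
Byte[1]=B6: continuation. acc=(acc<<6)|0x36=0x576
Completed: cp=U+0576 (starts at byte 0)
Byte[2]=D6: 2-byte lead, need 1 cont bytes. acc=0x16
Byte[3]=9B: continuation. acc=(acc<<6)|0x1B=0x59B
Completed: cp=U+059B (starts at byte 2)
Byte[4]=EB: 3-byte lead, need 2 cont bytes. acc=0xB
Byte[5]=BE: continuation. acc=(acc<<6)|0x3E=0x2FE
Byte[6]=B7: continuation. acc=(acc<<6)|0x37=0xBFB7
Completed: cp=U+BFB7 (starts at byte 4)

Answer: U+0576 U+059B U+BFB7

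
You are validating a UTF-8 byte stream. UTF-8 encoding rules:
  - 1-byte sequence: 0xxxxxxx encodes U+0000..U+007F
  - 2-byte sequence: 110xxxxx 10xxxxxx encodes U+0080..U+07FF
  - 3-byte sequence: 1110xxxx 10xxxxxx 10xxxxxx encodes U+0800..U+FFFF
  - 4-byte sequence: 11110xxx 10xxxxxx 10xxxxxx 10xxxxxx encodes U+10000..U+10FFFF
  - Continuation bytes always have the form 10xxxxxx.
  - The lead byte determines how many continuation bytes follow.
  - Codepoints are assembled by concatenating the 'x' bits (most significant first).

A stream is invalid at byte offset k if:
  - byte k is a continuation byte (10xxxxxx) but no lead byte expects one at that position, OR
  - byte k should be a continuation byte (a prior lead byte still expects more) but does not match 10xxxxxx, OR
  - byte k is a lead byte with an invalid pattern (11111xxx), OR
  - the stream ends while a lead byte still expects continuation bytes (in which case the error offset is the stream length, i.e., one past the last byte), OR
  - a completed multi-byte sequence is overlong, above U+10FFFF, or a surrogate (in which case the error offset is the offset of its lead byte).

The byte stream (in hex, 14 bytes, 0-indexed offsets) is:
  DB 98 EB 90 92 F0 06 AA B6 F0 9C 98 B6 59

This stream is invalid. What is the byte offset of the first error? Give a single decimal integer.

Byte[0]=DB: 2-byte lead, need 1 cont bytes. acc=0x1B
Byte[1]=98: continuation. acc=(acc<<6)|0x18=0x6D8
Completed: cp=U+06D8 (starts at byte 0)
Byte[2]=EB: 3-byte lead, need 2 cont bytes. acc=0xB
Byte[3]=90: continuation. acc=(acc<<6)|0x10=0x2D0
Byte[4]=92: continuation. acc=(acc<<6)|0x12=0xB412
Completed: cp=U+B412 (starts at byte 2)
Byte[5]=F0: 4-byte lead, need 3 cont bytes. acc=0x0
Byte[6]=06: expected 10xxxxxx continuation. INVALID

Answer: 6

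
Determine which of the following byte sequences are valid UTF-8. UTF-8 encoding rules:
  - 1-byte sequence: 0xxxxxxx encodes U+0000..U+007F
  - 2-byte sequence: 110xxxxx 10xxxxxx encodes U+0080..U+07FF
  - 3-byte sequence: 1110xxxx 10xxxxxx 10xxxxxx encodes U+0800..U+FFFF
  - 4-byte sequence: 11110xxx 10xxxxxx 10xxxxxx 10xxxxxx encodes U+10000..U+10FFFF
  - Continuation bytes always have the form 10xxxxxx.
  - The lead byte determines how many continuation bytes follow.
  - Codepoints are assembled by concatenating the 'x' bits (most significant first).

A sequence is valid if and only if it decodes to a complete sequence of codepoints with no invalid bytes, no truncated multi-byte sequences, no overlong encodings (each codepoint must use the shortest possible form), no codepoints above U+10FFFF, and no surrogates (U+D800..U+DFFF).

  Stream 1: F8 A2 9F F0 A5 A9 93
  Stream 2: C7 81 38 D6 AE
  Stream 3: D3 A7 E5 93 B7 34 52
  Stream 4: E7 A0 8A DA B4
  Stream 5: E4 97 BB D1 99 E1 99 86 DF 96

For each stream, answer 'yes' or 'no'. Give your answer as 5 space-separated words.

Answer: no yes yes yes yes

Derivation:
Stream 1: error at byte offset 0. INVALID
Stream 2: decodes cleanly. VALID
Stream 3: decodes cleanly. VALID
Stream 4: decodes cleanly. VALID
Stream 5: decodes cleanly. VALID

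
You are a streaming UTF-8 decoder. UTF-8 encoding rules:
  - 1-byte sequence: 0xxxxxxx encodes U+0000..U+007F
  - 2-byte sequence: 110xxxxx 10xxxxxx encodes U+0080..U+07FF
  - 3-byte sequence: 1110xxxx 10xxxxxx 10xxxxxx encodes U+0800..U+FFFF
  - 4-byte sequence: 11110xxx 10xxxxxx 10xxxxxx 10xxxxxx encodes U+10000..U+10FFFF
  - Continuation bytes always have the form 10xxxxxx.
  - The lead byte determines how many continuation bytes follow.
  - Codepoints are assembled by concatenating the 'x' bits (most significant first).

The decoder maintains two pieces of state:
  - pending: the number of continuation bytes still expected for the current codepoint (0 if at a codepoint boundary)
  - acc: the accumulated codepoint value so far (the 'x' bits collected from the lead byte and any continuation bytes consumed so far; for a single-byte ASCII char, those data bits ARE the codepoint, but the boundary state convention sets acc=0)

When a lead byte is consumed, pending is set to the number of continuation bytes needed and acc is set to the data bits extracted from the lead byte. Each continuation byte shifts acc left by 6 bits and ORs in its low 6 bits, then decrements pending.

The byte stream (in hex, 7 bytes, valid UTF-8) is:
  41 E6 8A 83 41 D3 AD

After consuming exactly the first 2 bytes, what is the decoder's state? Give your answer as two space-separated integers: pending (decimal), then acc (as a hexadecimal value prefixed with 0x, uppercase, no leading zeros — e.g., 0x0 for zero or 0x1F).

Answer: 2 0x6

Derivation:
Byte[0]=41: 1-byte. pending=0, acc=0x0
Byte[1]=E6: 3-byte lead. pending=2, acc=0x6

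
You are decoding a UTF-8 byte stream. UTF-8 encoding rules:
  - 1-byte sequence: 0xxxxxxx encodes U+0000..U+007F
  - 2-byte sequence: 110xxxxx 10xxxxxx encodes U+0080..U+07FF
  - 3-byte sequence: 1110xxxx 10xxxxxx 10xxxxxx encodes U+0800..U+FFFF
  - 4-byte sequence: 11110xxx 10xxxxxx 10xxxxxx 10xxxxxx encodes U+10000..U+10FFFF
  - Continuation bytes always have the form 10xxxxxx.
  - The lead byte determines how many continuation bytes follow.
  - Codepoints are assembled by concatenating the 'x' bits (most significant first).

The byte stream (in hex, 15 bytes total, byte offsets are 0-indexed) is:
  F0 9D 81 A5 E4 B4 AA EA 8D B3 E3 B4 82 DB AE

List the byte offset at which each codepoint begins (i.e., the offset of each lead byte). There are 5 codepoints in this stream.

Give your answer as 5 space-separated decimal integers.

Answer: 0 4 7 10 13

Derivation:
Byte[0]=F0: 4-byte lead, need 3 cont bytes. acc=0x0
Byte[1]=9D: continuation. acc=(acc<<6)|0x1D=0x1D
Byte[2]=81: continuation. acc=(acc<<6)|0x01=0x741
Byte[3]=A5: continuation. acc=(acc<<6)|0x25=0x1D065
Completed: cp=U+1D065 (starts at byte 0)
Byte[4]=E4: 3-byte lead, need 2 cont bytes. acc=0x4
Byte[5]=B4: continuation. acc=(acc<<6)|0x34=0x134
Byte[6]=AA: continuation. acc=(acc<<6)|0x2A=0x4D2A
Completed: cp=U+4D2A (starts at byte 4)
Byte[7]=EA: 3-byte lead, need 2 cont bytes. acc=0xA
Byte[8]=8D: continuation. acc=(acc<<6)|0x0D=0x28D
Byte[9]=B3: continuation. acc=(acc<<6)|0x33=0xA373
Completed: cp=U+A373 (starts at byte 7)
Byte[10]=E3: 3-byte lead, need 2 cont bytes. acc=0x3
Byte[11]=B4: continuation. acc=(acc<<6)|0x34=0xF4
Byte[12]=82: continuation. acc=(acc<<6)|0x02=0x3D02
Completed: cp=U+3D02 (starts at byte 10)
Byte[13]=DB: 2-byte lead, need 1 cont bytes. acc=0x1B
Byte[14]=AE: continuation. acc=(acc<<6)|0x2E=0x6EE
Completed: cp=U+06EE (starts at byte 13)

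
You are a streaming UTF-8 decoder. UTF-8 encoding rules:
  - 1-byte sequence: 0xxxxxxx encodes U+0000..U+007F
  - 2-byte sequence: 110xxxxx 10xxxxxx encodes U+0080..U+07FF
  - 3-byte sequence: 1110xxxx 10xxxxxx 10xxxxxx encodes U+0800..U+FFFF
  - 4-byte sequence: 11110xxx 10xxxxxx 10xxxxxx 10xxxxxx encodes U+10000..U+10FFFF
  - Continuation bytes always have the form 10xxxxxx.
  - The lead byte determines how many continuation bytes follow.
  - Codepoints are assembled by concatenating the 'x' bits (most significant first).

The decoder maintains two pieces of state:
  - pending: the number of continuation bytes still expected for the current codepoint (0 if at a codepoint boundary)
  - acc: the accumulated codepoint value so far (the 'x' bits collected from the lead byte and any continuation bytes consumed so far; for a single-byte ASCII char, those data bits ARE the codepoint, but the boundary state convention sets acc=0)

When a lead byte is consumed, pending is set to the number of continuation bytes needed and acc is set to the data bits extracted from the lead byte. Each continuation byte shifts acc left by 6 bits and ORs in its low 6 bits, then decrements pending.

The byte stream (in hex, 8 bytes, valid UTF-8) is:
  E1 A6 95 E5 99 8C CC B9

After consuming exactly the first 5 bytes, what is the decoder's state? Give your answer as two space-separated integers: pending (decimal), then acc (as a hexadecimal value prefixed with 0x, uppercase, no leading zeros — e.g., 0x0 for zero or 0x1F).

Answer: 1 0x159

Derivation:
Byte[0]=E1: 3-byte lead. pending=2, acc=0x1
Byte[1]=A6: continuation. acc=(acc<<6)|0x26=0x66, pending=1
Byte[2]=95: continuation. acc=(acc<<6)|0x15=0x1995, pending=0
Byte[3]=E5: 3-byte lead. pending=2, acc=0x5
Byte[4]=99: continuation. acc=(acc<<6)|0x19=0x159, pending=1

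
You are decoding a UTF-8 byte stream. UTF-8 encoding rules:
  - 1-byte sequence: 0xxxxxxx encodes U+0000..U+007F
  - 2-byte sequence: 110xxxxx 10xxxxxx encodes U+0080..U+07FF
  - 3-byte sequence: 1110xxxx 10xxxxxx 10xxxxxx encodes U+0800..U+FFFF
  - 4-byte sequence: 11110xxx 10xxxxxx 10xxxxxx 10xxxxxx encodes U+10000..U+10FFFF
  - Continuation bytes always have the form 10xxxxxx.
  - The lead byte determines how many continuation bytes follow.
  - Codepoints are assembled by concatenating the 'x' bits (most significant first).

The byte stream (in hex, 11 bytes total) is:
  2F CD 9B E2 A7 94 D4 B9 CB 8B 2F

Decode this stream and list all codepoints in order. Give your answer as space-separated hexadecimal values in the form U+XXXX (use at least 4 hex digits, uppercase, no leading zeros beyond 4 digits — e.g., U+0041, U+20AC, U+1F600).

Answer: U+002F U+035B U+29D4 U+0539 U+02CB U+002F

Derivation:
Byte[0]=2F: 1-byte ASCII. cp=U+002F
Byte[1]=CD: 2-byte lead, need 1 cont bytes. acc=0xD
Byte[2]=9B: continuation. acc=(acc<<6)|0x1B=0x35B
Completed: cp=U+035B (starts at byte 1)
Byte[3]=E2: 3-byte lead, need 2 cont bytes. acc=0x2
Byte[4]=A7: continuation. acc=(acc<<6)|0x27=0xA7
Byte[5]=94: continuation. acc=(acc<<6)|0x14=0x29D4
Completed: cp=U+29D4 (starts at byte 3)
Byte[6]=D4: 2-byte lead, need 1 cont bytes. acc=0x14
Byte[7]=B9: continuation. acc=(acc<<6)|0x39=0x539
Completed: cp=U+0539 (starts at byte 6)
Byte[8]=CB: 2-byte lead, need 1 cont bytes. acc=0xB
Byte[9]=8B: continuation. acc=(acc<<6)|0x0B=0x2CB
Completed: cp=U+02CB (starts at byte 8)
Byte[10]=2F: 1-byte ASCII. cp=U+002F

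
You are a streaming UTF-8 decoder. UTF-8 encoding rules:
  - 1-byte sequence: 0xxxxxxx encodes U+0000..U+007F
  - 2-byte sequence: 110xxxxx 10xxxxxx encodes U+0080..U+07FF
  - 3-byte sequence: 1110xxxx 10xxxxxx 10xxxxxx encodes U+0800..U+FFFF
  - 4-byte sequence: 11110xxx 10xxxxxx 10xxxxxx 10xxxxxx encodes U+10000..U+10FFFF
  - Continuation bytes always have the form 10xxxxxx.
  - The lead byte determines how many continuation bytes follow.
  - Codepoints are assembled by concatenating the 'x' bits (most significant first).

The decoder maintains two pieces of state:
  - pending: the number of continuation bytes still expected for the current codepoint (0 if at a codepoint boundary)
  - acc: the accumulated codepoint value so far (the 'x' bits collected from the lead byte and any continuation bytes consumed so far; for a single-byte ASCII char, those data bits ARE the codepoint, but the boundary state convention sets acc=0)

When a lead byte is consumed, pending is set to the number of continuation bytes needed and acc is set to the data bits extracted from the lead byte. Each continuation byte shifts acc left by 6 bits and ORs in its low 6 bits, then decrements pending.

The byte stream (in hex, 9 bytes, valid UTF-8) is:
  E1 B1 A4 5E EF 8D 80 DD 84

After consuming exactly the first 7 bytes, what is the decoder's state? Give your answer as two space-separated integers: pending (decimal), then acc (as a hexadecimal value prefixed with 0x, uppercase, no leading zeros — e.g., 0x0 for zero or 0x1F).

Answer: 0 0xF340

Derivation:
Byte[0]=E1: 3-byte lead. pending=2, acc=0x1
Byte[1]=B1: continuation. acc=(acc<<6)|0x31=0x71, pending=1
Byte[2]=A4: continuation. acc=(acc<<6)|0x24=0x1C64, pending=0
Byte[3]=5E: 1-byte. pending=0, acc=0x0
Byte[4]=EF: 3-byte lead. pending=2, acc=0xF
Byte[5]=8D: continuation. acc=(acc<<6)|0x0D=0x3CD, pending=1
Byte[6]=80: continuation. acc=(acc<<6)|0x00=0xF340, pending=0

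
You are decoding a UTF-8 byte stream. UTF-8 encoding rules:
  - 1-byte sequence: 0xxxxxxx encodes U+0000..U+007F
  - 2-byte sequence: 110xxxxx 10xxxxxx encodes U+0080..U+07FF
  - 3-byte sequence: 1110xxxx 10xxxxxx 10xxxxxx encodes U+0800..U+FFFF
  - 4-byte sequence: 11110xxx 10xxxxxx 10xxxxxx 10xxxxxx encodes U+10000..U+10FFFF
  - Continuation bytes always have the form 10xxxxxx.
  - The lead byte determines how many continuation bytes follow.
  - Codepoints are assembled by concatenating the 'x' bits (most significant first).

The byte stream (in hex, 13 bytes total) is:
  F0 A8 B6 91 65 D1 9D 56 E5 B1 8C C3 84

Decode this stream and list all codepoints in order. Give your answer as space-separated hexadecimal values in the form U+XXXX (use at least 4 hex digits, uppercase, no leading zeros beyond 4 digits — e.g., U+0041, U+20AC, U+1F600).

Byte[0]=F0: 4-byte lead, need 3 cont bytes. acc=0x0
Byte[1]=A8: continuation. acc=(acc<<6)|0x28=0x28
Byte[2]=B6: continuation. acc=(acc<<6)|0x36=0xA36
Byte[3]=91: continuation. acc=(acc<<6)|0x11=0x28D91
Completed: cp=U+28D91 (starts at byte 0)
Byte[4]=65: 1-byte ASCII. cp=U+0065
Byte[5]=D1: 2-byte lead, need 1 cont bytes. acc=0x11
Byte[6]=9D: continuation. acc=(acc<<6)|0x1D=0x45D
Completed: cp=U+045D (starts at byte 5)
Byte[7]=56: 1-byte ASCII. cp=U+0056
Byte[8]=E5: 3-byte lead, need 2 cont bytes. acc=0x5
Byte[9]=B1: continuation. acc=(acc<<6)|0x31=0x171
Byte[10]=8C: continuation. acc=(acc<<6)|0x0C=0x5C4C
Completed: cp=U+5C4C (starts at byte 8)
Byte[11]=C3: 2-byte lead, need 1 cont bytes. acc=0x3
Byte[12]=84: continuation. acc=(acc<<6)|0x04=0xC4
Completed: cp=U+00C4 (starts at byte 11)

Answer: U+28D91 U+0065 U+045D U+0056 U+5C4C U+00C4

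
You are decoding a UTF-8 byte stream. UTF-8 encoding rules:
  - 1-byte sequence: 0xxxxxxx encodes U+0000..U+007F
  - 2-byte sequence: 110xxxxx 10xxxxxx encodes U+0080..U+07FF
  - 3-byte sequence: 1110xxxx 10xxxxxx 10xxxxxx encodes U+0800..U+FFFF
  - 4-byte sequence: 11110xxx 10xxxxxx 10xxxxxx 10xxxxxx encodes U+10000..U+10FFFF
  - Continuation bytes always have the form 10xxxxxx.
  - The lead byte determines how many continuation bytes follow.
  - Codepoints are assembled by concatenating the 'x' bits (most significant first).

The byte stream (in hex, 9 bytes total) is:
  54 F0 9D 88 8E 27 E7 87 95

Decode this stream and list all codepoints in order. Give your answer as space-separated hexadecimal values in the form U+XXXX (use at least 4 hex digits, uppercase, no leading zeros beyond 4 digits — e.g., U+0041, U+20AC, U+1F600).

Byte[0]=54: 1-byte ASCII. cp=U+0054
Byte[1]=F0: 4-byte lead, need 3 cont bytes. acc=0x0
Byte[2]=9D: continuation. acc=(acc<<6)|0x1D=0x1D
Byte[3]=88: continuation. acc=(acc<<6)|0x08=0x748
Byte[4]=8E: continuation. acc=(acc<<6)|0x0E=0x1D20E
Completed: cp=U+1D20E (starts at byte 1)
Byte[5]=27: 1-byte ASCII. cp=U+0027
Byte[6]=E7: 3-byte lead, need 2 cont bytes. acc=0x7
Byte[7]=87: continuation. acc=(acc<<6)|0x07=0x1C7
Byte[8]=95: continuation. acc=(acc<<6)|0x15=0x71D5
Completed: cp=U+71D5 (starts at byte 6)

Answer: U+0054 U+1D20E U+0027 U+71D5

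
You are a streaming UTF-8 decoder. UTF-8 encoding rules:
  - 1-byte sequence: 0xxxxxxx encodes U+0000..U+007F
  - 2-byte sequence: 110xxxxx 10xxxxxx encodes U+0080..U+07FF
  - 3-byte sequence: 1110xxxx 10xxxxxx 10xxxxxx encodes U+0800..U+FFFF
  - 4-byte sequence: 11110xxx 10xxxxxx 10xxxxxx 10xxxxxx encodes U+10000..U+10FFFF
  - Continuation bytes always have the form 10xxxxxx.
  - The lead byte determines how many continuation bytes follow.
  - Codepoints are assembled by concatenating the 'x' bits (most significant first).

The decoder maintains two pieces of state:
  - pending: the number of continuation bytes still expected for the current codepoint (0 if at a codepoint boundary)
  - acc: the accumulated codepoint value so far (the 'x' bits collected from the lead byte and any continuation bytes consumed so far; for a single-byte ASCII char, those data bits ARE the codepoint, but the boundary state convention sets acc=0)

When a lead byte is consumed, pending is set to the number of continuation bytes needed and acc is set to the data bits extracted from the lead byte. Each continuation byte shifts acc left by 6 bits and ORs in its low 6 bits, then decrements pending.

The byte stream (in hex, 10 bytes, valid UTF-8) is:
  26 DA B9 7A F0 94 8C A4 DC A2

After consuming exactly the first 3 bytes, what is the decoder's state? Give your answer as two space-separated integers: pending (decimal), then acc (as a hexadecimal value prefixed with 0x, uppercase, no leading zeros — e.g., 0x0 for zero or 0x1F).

Answer: 0 0x6B9

Derivation:
Byte[0]=26: 1-byte. pending=0, acc=0x0
Byte[1]=DA: 2-byte lead. pending=1, acc=0x1A
Byte[2]=B9: continuation. acc=(acc<<6)|0x39=0x6B9, pending=0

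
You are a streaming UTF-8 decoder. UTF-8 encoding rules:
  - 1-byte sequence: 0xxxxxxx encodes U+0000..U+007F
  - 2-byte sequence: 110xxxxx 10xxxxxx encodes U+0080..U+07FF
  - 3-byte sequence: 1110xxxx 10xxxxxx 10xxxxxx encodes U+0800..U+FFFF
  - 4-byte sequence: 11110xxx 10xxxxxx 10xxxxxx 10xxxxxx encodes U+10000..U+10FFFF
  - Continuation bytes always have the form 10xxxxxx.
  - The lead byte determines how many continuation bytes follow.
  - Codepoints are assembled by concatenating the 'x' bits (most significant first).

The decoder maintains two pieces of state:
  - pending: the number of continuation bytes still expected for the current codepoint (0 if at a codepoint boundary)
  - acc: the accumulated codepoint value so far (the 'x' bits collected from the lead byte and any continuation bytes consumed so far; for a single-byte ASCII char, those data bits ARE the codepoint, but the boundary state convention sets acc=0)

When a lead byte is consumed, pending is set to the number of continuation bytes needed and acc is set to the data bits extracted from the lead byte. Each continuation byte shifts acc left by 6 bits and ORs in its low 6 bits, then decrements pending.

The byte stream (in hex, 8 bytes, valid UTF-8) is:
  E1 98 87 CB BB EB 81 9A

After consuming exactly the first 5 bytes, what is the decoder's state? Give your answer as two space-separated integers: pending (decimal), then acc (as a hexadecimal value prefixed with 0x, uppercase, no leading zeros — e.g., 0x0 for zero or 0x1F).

Answer: 0 0x2FB

Derivation:
Byte[0]=E1: 3-byte lead. pending=2, acc=0x1
Byte[1]=98: continuation. acc=(acc<<6)|0x18=0x58, pending=1
Byte[2]=87: continuation. acc=(acc<<6)|0x07=0x1607, pending=0
Byte[3]=CB: 2-byte lead. pending=1, acc=0xB
Byte[4]=BB: continuation. acc=(acc<<6)|0x3B=0x2FB, pending=0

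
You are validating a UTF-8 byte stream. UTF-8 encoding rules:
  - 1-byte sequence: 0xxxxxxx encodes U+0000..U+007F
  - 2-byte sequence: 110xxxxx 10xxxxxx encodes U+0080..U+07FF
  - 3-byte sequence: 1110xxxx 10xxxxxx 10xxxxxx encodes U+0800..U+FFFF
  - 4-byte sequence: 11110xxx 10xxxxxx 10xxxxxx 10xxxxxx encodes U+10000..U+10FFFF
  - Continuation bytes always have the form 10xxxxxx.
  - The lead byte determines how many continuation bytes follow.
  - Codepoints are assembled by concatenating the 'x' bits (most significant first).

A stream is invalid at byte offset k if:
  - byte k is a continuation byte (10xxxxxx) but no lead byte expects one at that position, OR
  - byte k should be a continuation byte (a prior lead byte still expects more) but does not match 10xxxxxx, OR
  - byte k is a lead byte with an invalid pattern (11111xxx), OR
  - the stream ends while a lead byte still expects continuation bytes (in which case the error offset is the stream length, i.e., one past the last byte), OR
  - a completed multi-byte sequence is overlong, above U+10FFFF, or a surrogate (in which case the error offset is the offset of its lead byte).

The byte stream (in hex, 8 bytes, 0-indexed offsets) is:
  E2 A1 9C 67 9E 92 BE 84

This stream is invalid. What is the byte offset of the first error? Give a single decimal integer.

Answer: 4

Derivation:
Byte[0]=E2: 3-byte lead, need 2 cont bytes. acc=0x2
Byte[1]=A1: continuation. acc=(acc<<6)|0x21=0xA1
Byte[2]=9C: continuation. acc=(acc<<6)|0x1C=0x285C
Completed: cp=U+285C (starts at byte 0)
Byte[3]=67: 1-byte ASCII. cp=U+0067
Byte[4]=9E: INVALID lead byte (not 0xxx/110x/1110/11110)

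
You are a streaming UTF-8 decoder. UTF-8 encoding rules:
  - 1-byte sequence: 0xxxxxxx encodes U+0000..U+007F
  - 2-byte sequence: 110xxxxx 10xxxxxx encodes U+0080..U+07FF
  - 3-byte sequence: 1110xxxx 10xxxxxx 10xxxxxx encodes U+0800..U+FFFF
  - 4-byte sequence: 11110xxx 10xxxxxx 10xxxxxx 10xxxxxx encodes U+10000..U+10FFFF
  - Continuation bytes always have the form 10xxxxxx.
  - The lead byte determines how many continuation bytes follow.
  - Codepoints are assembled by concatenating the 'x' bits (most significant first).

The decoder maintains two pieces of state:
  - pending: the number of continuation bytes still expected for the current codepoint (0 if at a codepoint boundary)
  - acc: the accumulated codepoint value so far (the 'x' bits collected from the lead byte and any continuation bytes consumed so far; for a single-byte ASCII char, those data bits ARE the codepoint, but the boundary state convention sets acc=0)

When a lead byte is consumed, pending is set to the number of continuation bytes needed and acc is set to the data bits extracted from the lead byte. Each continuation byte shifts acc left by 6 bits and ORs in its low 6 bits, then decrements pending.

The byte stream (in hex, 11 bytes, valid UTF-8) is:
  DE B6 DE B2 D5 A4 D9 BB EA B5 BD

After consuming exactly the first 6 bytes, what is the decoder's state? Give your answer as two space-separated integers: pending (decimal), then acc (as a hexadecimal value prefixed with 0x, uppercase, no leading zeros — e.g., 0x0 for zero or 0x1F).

Byte[0]=DE: 2-byte lead. pending=1, acc=0x1E
Byte[1]=B6: continuation. acc=(acc<<6)|0x36=0x7B6, pending=0
Byte[2]=DE: 2-byte lead. pending=1, acc=0x1E
Byte[3]=B2: continuation. acc=(acc<<6)|0x32=0x7B2, pending=0
Byte[4]=D5: 2-byte lead. pending=1, acc=0x15
Byte[5]=A4: continuation. acc=(acc<<6)|0x24=0x564, pending=0

Answer: 0 0x564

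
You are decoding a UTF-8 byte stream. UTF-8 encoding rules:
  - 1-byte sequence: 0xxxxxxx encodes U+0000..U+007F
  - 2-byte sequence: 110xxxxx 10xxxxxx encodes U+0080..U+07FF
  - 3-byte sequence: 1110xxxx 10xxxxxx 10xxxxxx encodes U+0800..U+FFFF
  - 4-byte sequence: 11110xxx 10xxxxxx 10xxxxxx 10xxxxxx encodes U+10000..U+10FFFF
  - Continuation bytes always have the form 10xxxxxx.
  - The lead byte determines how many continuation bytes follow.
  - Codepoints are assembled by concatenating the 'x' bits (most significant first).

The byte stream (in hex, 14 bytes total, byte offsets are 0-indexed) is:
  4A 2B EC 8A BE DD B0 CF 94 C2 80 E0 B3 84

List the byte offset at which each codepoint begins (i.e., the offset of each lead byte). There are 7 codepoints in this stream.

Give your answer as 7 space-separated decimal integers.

Byte[0]=4A: 1-byte ASCII. cp=U+004A
Byte[1]=2B: 1-byte ASCII. cp=U+002B
Byte[2]=EC: 3-byte lead, need 2 cont bytes. acc=0xC
Byte[3]=8A: continuation. acc=(acc<<6)|0x0A=0x30A
Byte[4]=BE: continuation. acc=(acc<<6)|0x3E=0xC2BE
Completed: cp=U+C2BE (starts at byte 2)
Byte[5]=DD: 2-byte lead, need 1 cont bytes. acc=0x1D
Byte[6]=B0: continuation. acc=(acc<<6)|0x30=0x770
Completed: cp=U+0770 (starts at byte 5)
Byte[7]=CF: 2-byte lead, need 1 cont bytes. acc=0xF
Byte[8]=94: continuation. acc=(acc<<6)|0x14=0x3D4
Completed: cp=U+03D4 (starts at byte 7)
Byte[9]=C2: 2-byte lead, need 1 cont bytes. acc=0x2
Byte[10]=80: continuation. acc=(acc<<6)|0x00=0x80
Completed: cp=U+0080 (starts at byte 9)
Byte[11]=E0: 3-byte lead, need 2 cont bytes. acc=0x0
Byte[12]=B3: continuation. acc=(acc<<6)|0x33=0x33
Byte[13]=84: continuation. acc=(acc<<6)|0x04=0xCC4
Completed: cp=U+0CC4 (starts at byte 11)

Answer: 0 1 2 5 7 9 11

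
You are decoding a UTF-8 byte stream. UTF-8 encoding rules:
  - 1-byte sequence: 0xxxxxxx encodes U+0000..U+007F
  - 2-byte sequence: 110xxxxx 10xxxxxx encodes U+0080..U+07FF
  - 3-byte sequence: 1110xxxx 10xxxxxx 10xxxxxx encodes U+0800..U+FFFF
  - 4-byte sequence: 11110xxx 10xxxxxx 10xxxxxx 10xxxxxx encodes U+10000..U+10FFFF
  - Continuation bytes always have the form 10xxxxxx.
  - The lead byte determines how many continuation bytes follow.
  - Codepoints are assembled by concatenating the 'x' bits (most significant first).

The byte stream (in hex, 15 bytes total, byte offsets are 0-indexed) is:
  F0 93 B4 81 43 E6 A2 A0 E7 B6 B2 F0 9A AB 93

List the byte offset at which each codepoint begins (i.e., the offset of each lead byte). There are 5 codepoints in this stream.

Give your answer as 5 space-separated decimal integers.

Answer: 0 4 5 8 11

Derivation:
Byte[0]=F0: 4-byte lead, need 3 cont bytes. acc=0x0
Byte[1]=93: continuation. acc=(acc<<6)|0x13=0x13
Byte[2]=B4: continuation. acc=(acc<<6)|0x34=0x4F4
Byte[3]=81: continuation. acc=(acc<<6)|0x01=0x13D01
Completed: cp=U+13D01 (starts at byte 0)
Byte[4]=43: 1-byte ASCII. cp=U+0043
Byte[5]=E6: 3-byte lead, need 2 cont bytes. acc=0x6
Byte[6]=A2: continuation. acc=(acc<<6)|0x22=0x1A2
Byte[7]=A0: continuation. acc=(acc<<6)|0x20=0x68A0
Completed: cp=U+68A0 (starts at byte 5)
Byte[8]=E7: 3-byte lead, need 2 cont bytes. acc=0x7
Byte[9]=B6: continuation. acc=(acc<<6)|0x36=0x1F6
Byte[10]=B2: continuation. acc=(acc<<6)|0x32=0x7DB2
Completed: cp=U+7DB2 (starts at byte 8)
Byte[11]=F0: 4-byte lead, need 3 cont bytes. acc=0x0
Byte[12]=9A: continuation. acc=(acc<<6)|0x1A=0x1A
Byte[13]=AB: continuation. acc=(acc<<6)|0x2B=0x6AB
Byte[14]=93: continuation. acc=(acc<<6)|0x13=0x1AAD3
Completed: cp=U+1AAD3 (starts at byte 11)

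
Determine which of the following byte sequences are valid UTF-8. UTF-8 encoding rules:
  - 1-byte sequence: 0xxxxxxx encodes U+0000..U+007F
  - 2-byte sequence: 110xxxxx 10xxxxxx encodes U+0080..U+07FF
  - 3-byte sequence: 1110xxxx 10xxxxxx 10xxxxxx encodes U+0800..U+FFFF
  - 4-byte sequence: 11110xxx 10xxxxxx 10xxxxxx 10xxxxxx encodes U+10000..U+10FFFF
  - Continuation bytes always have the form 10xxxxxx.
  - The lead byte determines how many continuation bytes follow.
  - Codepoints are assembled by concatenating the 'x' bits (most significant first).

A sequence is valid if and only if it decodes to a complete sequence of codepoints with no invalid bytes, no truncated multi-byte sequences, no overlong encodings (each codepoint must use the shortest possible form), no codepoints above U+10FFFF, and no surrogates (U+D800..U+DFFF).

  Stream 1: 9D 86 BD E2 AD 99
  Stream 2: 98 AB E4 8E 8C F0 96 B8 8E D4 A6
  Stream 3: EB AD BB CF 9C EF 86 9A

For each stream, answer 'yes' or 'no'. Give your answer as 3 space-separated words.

Answer: no no yes

Derivation:
Stream 1: error at byte offset 0. INVALID
Stream 2: error at byte offset 0. INVALID
Stream 3: decodes cleanly. VALID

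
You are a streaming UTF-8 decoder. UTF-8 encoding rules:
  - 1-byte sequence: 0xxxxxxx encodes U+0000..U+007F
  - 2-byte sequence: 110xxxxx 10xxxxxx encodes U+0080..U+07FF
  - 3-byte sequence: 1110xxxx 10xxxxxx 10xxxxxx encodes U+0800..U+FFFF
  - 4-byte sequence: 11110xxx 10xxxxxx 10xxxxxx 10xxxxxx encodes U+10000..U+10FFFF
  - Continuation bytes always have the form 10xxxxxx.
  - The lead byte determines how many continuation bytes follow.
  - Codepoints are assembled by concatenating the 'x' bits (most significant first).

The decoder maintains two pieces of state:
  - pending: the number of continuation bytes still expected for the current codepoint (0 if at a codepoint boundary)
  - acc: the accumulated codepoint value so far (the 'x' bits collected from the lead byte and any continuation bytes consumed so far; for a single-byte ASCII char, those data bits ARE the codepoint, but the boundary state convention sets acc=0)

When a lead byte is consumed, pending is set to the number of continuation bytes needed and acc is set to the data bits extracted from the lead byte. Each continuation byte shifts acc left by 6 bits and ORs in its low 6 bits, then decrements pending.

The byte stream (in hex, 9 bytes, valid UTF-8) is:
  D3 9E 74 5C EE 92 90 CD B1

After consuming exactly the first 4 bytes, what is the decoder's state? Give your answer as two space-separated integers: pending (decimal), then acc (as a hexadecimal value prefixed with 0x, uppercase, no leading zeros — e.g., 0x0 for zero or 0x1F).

Byte[0]=D3: 2-byte lead. pending=1, acc=0x13
Byte[1]=9E: continuation. acc=(acc<<6)|0x1E=0x4DE, pending=0
Byte[2]=74: 1-byte. pending=0, acc=0x0
Byte[3]=5C: 1-byte. pending=0, acc=0x0

Answer: 0 0x0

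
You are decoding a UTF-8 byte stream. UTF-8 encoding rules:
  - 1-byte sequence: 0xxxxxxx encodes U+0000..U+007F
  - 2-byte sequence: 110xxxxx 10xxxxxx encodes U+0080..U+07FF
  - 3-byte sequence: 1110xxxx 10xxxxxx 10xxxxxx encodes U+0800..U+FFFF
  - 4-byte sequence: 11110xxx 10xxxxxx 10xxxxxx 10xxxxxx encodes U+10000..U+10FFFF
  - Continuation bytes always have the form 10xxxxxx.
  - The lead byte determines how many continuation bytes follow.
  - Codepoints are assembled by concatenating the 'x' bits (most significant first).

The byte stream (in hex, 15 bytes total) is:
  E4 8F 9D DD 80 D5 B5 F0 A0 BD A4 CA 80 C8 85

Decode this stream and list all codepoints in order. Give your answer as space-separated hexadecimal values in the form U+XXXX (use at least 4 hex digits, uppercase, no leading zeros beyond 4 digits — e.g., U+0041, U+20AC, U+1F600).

Byte[0]=E4: 3-byte lead, need 2 cont bytes. acc=0x4
Byte[1]=8F: continuation. acc=(acc<<6)|0x0F=0x10F
Byte[2]=9D: continuation. acc=(acc<<6)|0x1D=0x43DD
Completed: cp=U+43DD (starts at byte 0)
Byte[3]=DD: 2-byte lead, need 1 cont bytes. acc=0x1D
Byte[4]=80: continuation. acc=(acc<<6)|0x00=0x740
Completed: cp=U+0740 (starts at byte 3)
Byte[5]=D5: 2-byte lead, need 1 cont bytes. acc=0x15
Byte[6]=B5: continuation. acc=(acc<<6)|0x35=0x575
Completed: cp=U+0575 (starts at byte 5)
Byte[7]=F0: 4-byte lead, need 3 cont bytes. acc=0x0
Byte[8]=A0: continuation. acc=(acc<<6)|0x20=0x20
Byte[9]=BD: continuation. acc=(acc<<6)|0x3D=0x83D
Byte[10]=A4: continuation. acc=(acc<<6)|0x24=0x20F64
Completed: cp=U+20F64 (starts at byte 7)
Byte[11]=CA: 2-byte lead, need 1 cont bytes. acc=0xA
Byte[12]=80: continuation. acc=(acc<<6)|0x00=0x280
Completed: cp=U+0280 (starts at byte 11)
Byte[13]=C8: 2-byte lead, need 1 cont bytes. acc=0x8
Byte[14]=85: continuation. acc=(acc<<6)|0x05=0x205
Completed: cp=U+0205 (starts at byte 13)

Answer: U+43DD U+0740 U+0575 U+20F64 U+0280 U+0205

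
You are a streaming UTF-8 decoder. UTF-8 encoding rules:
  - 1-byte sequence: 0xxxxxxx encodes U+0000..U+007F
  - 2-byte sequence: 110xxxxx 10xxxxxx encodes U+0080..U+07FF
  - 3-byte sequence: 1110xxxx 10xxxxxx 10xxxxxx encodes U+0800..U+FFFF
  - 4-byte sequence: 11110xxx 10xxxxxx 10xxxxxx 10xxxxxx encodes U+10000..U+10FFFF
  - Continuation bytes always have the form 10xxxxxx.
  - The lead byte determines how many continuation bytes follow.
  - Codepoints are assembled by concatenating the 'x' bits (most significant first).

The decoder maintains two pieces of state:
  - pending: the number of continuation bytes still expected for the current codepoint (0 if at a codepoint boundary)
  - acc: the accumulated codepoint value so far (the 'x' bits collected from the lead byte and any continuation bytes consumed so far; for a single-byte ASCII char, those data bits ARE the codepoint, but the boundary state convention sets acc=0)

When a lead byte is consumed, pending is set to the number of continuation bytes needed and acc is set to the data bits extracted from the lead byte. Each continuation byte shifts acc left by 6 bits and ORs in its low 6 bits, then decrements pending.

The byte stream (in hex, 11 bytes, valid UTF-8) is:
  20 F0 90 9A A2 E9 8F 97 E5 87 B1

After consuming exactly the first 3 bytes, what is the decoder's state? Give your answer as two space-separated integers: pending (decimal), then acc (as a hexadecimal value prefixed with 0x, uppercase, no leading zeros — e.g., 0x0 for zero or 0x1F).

Answer: 2 0x10

Derivation:
Byte[0]=20: 1-byte. pending=0, acc=0x0
Byte[1]=F0: 4-byte lead. pending=3, acc=0x0
Byte[2]=90: continuation. acc=(acc<<6)|0x10=0x10, pending=2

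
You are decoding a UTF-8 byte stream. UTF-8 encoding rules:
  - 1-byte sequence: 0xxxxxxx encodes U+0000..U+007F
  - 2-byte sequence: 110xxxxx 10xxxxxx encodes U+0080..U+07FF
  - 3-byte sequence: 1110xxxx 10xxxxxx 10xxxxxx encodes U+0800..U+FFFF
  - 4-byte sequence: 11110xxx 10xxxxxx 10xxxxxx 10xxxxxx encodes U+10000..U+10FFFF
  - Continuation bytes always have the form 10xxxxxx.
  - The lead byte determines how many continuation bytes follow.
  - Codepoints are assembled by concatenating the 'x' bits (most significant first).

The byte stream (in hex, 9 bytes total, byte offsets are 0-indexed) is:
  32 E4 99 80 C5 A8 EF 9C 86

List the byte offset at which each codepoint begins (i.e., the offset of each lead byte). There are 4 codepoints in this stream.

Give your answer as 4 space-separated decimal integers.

Answer: 0 1 4 6

Derivation:
Byte[0]=32: 1-byte ASCII. cp=U+0032
Byte[1]=E4: 3-byte lead, need 2 cont bytes. acc=0x4
Byte[2]=99: continuation. acc=(acc<<6)|0x19=0x119
Byte[3]=80: continuation. acc=(acc<<6)|0x00=0x4640
Completed: cp=U+4640 (starts at byte 1)
Byte[4]=C5: 2-byte lead, need 1 cont bytes. acc=0x5
Byte[5]=A8: continuation. acc=(acc<<6)|0x28=0x168
Completed: cp=U+0168 (starts at byte 4)
Byte[6]=EF: 3-byte lead, need 2 cont bytes. acc=0xF
Byte[7]=9C: continuation. acc=(acc<<6)|0x1C=0x3DC
Byte[8]=86: continuation. acc=(acc<<6)|0x06=0xF706
Completed: cp=U+F706 (starts at byte 6)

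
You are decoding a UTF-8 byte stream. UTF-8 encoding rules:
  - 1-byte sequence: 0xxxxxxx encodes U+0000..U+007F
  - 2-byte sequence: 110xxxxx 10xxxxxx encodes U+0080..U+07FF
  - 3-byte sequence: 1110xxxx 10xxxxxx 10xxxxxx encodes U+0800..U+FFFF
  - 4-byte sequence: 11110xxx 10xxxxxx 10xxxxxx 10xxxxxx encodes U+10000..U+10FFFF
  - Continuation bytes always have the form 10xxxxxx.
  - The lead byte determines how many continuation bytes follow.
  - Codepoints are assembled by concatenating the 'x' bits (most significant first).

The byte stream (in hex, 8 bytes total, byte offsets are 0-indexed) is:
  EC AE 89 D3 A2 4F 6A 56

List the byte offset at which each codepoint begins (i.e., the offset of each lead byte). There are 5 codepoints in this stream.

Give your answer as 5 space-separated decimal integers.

Answer: 0 3 5 6 7

Derivation:
Byte[0]=EC: 3-byte lead, need 2 cont bytes. acc=0xC
Byte[1]=AE: continuation. acc=(acc<<6)|0x2E=0x32E
Byte[2]=89: continuation. acc=(acc<<6)|0x09=0xCB89
Completed: cp=U+CB89 (starts at byte 0)
Byte[3]=D3: 2-byte lead, need 1 cont bytes. acc=0x13
Byte[4]=A2: continuation. acc=(acc<<6)|0x22=0x4E2
Completed: cp=U+04E2 (starts at byte 3)
Byte[5]=4F: 1-byte ASCII. cp=U+004F
Byte[6]=6A: 1-byte ASCII. cp=U+006A
Byte[7]=56: 1-byte ASCII. cp=U+0056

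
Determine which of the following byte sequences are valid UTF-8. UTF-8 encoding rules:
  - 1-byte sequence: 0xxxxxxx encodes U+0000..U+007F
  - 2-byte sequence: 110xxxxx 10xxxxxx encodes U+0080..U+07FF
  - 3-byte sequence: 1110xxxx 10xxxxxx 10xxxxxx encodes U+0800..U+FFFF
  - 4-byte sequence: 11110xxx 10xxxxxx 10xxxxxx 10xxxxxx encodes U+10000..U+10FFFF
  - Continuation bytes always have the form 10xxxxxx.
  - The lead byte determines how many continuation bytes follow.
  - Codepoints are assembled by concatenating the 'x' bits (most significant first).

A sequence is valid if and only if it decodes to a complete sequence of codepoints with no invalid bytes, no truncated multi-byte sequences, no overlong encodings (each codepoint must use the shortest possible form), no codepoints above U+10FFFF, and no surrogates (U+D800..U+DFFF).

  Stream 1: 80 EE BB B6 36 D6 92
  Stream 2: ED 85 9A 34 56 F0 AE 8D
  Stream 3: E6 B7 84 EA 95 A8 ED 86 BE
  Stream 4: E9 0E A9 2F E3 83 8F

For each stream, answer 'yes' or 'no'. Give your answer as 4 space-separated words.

Answer: no no yes no

Derivation:
Stream 1: error at byte offset 0. INVALID
Stream 2: error at byte offset 8. INVALID
Stream 3: decodes cleanly. VALID
Stream 4: error at byte offset 1. INVALID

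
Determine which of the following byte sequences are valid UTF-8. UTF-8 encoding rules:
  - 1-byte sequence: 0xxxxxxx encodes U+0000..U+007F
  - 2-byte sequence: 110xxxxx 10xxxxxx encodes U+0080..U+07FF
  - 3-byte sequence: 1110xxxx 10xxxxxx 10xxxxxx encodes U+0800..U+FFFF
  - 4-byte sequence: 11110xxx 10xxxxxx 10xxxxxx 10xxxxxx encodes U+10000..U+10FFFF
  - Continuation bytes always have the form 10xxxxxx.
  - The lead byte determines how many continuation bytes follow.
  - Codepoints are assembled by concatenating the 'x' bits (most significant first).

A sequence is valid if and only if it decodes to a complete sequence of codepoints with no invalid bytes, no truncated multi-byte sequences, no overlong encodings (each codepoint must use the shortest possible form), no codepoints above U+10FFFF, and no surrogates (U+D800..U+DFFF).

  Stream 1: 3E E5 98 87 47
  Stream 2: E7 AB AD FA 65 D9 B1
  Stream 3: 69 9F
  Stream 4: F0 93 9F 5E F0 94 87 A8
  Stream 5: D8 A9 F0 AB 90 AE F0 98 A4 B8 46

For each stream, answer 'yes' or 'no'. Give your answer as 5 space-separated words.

Answer: yes no no no yes

Derivation:
Stream 1: decodes cleanly. VALID
Stream 2: error at byte offset 3. INVALID
Stream 3: error at byte offset 1. INVALID
Stream 4: error at byte offset 3. INVALID
Stream 5: decodes cleanly. VALID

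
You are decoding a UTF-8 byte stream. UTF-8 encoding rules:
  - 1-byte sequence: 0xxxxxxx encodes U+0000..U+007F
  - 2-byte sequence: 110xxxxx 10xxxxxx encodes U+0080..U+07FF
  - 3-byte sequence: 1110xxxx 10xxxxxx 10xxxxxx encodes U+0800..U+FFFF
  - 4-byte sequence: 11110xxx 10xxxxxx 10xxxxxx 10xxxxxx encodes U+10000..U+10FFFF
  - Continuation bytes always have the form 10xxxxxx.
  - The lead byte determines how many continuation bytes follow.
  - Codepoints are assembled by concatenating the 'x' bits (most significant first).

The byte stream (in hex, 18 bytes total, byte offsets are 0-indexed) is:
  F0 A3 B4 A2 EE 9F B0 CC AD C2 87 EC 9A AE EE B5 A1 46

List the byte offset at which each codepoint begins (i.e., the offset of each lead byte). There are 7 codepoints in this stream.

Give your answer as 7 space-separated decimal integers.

Byte[0]=F0: 4-byte lead, need 3 cont bytes. acc=0x0
Byte[1]=A3: continuation. acc=(acc<<6)|0x23=0x23
Byte[2]=B4: continuation. acc=(acc<<6)|0x34=0x8F4
Byte[3]=A2: continuation. acc=(acc<<6)|0x22=0x23D22
Completed: cp=U+23D22 (starts at byte 0)
Byte[4]=EE: 3-byte lead, need 2 cont bytes. acc=0xE
Byte[5]=9F: continuation. acc=(acc<<6)|0x1F=0x39F
Byte[6]=B0: continuation. acc=(acc<<6)|0x30=0xE7F0
Completed: cp=U+E7F0 (starts at byte 4)
Byte[7]=CC: 2-byte lead, need 1 cont bytes. acc=0xC
Byte[8]=AD: continuation. acc=(acc<<6)|0x2D=0x32D
Completed: cp=U+032D (starts at byte 7)
Byte[9]=C2: 2-byte lead, need 1 cont bytes. acc=0x2
Byte[10]=87: continuation. acc=(acc<<6)|0x07=0x87
Completed: cp=U+0087 (starts at byte 9)
Byte[11]=EC: 3-byte lead, need 2 cont bytes. acc=0xC
Byte[12]=9A: continuation. acc=(acc<<6)|0x1A=0x31A
Byte[13]=AE: continuation. acc=(acc<<6)|0x2E=0xC6AE
Completed: cp=U+C6AE (starts at byte 11)
Byte[14]=EE: 3-byte lead, need 2 cont bytes. acc=0xE
Byte[15]=B5: continuation. acc=(acc<<6)|0x35=0x3B5
Byte[16]=A1: continuation. acc=(acc<<6)|0x21=0xED61
Completed: cp=U+ED61 (starts at byte 14)
Byte[17]=46: 1-byte ASCII. cp=U+0046

Answer: 0 4 7 9 11 14 17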